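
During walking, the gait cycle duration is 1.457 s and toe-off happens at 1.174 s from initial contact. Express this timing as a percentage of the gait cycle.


pct = (event_time / cycle_time) * 100
pct = (1.174 / 1.457) * 100
ratio = 0.8058
pct = 80.5765


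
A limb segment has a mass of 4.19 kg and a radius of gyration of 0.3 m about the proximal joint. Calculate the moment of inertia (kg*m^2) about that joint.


I = m * k^2
I = 4.19 * 0.3^2
k^2 = 0.0900
I = 0.3771


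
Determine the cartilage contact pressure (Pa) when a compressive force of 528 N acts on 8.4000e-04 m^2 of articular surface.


P = F / A
P = 528 / 8.4000e-04
P = 628571.4286


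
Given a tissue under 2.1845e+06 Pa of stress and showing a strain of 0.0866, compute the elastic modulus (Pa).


E = stress / strain
E = 2.1845e+06 / 0.0866
E = 2.5225e+07


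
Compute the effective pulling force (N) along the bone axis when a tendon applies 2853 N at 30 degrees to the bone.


F_eff = F_tendon * cos(theta)
theta = 30 deg = 0.5236 rad
cos(theta) = 0.8660
F_eff = 2853 * 0.8660
F_eff = 2470.7705


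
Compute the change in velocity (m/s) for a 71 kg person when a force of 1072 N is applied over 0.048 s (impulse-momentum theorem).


J = F * dt = 1072 * 0.048 = 51.4560 N*s
delta_v = J / m
delta_v = 51.4560 / 71
delta_v = 0.7247


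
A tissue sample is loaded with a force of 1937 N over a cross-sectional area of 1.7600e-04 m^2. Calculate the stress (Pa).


stress = F / A
stress = 1937 / 1.7600e-04
stress = 1.1006e+07


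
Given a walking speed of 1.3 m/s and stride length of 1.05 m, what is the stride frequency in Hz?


f = v / stride_length
f = 1.3 / 1.05
f = 1.2381


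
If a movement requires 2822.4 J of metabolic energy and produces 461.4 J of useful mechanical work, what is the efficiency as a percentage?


eta = (W_mech / E_meta) * 100
eta = (461.4 / 2822.4) * 100
ratio = 0.1635
eta = 16.3478


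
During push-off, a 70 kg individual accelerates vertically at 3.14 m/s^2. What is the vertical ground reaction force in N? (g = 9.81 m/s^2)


GRF = m * (g + a)
GRF = 70 * (9.81 + 3.14)
GRF = 70 * 12.9500
GRF = 906.5000


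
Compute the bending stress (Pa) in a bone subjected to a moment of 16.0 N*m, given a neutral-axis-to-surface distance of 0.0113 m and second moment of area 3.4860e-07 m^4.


sigma = M * c / I
sigma = 16.0 * 0.0113 / 3.4860e-07
M * c = 0.1808
sigma = 518646.0126


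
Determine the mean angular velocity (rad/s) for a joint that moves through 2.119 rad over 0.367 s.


omega = delta_theta / delta_t
omega = 2.119 / 0.367
omega = 5.7738


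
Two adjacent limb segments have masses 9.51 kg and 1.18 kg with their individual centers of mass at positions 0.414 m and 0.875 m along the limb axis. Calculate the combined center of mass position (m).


COM = (m1*x1 + m2*x2) / (m1 + m2)
COM = (9.51*0.414 + 1.18*0.875) / (9.51 + 1.18)
Numerator = 4.9696
Denominator = 10.6900
COM = 0.4649


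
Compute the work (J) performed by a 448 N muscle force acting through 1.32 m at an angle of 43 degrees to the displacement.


W = F * d * cos(theta)
theta = 43 deg = 0.7505 rad
cos(theta) = 0.7314
W = 448 * 1.32 * 0.7314
W = 432.4933


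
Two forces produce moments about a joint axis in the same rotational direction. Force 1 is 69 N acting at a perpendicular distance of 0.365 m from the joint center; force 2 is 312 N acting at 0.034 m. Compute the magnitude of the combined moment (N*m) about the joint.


M = F1 * d1 + F2 * d2
M = 69 * 0.365 + 312 * 0.034
M = 25.1850 + 10.6080
M = 35.7930


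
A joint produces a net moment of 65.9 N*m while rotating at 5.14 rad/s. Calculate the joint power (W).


P = M * omega
P = 65.9 * 5.14
P = 338.7260


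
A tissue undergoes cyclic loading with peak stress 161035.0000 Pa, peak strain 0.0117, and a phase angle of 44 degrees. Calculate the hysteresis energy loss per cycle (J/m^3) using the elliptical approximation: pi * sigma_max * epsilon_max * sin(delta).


E_loss = pi * sigma_max * epsilon_max * sin(delta)
delta = 44 deg = 0.7679 rad
sin(delta) = 0.6947
E_loss = pi * 161035.0000 * 0.0117 * 0.6947
E_loss = 4111.7555


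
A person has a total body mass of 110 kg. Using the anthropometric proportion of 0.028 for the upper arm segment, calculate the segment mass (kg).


m_segment = body_mass * fraction
m_segment = 110 * 0.028
m_segment = 3.0800


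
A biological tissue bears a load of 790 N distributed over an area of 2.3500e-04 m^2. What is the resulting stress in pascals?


stress = F / A
stress = 790 / 2.3500e-04
stress = 3.3617e+06


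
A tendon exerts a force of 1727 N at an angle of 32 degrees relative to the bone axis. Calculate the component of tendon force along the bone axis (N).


F_eff = F_tendon * cos(theta)
theta = 32 deg = 0.5585 rad
cos(theta) = 0.8480
F_eff = 1727 * 0.8480
F_eff = 1464.5791


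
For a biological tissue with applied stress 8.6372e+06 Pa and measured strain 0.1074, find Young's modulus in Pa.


E = stress / strain
E = 8.6372e+06 / 0.1074
E = 8.0421e+07


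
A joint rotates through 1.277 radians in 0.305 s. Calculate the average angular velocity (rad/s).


omega = delta_theta / delta_t
omega = 1.277 / 0.305
omega = 4.1869


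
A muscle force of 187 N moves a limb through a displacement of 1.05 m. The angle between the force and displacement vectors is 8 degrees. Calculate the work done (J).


W = F * d * cos(theta)
theta = 8 deg = 0.1396 rad
cos(theta) = 0.9903
W = 187 * 1.05 * 0.9903
W = 194.4391


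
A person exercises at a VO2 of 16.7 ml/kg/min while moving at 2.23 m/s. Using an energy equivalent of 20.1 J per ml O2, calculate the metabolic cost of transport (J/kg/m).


Power per kg = VO2 * 20.1 / 60
Power per kg = 16.7 * 20.1 / 60 = 5.5945 W/kg
Cost = power_per_kg / speed
Cost = 5.5945 / 2.23
Cost = 2.5087


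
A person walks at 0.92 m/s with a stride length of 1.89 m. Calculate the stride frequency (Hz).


f = v / stride_length
f = 0.92 / 1.89
f = 0.4868


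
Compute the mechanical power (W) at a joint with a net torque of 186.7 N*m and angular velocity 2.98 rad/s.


P = M * omega
P = 186.7 * 2.98
P = 556.3660


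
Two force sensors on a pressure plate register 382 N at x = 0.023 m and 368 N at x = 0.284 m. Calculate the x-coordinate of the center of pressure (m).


COP_x = (F1*x1 + F2*x2) / (F1 + F2)
COP_x = (382*0.023 + 368*0.284) / (382 + 368)
Numerator = 113.2980
Denominator = 750
COP_x = 0.1511


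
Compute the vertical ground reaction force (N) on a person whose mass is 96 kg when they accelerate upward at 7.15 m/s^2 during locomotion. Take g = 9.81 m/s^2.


GRF = m * (g + a)
GRF = 96 * (9.81 + 7.15)
GRF = 96 * 16.9600
GRF = 1628.1600


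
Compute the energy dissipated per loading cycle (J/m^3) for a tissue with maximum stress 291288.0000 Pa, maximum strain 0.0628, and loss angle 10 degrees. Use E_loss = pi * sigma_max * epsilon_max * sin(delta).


E_loss = pi * sigma_max * epsilon_max * sin(delta)
delta = 10 deg = 0.1745 rad
sin(delta) = 0.1736
E_loss = pi * 291288.0000 * 0.0628 * 0.1736
E_loss = 9979.3520


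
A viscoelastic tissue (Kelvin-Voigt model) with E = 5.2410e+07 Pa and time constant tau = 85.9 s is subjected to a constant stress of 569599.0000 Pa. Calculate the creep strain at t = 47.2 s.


epsilon(t) = (sigma/E) * (1 - exp(-t/tau))
sigma/E = 569599.0000 / 5.2410e+07 = 0.0109
exp(-t/tau) = exp(-47.2 / 85.9) = 0.5773
epsilon = 0.0109 * (1 - 0.5773)
epsilon = 0.0046


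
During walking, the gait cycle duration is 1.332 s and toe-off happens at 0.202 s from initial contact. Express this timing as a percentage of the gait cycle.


pct = (event_time / cycle_time) * 100
pct = (0.202 / 1.332) * 100
ratio = 0.1517
pct = 15.1652


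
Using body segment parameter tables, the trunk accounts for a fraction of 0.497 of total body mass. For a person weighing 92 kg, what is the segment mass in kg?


m_segment = body_mass * fraction
m_segment = 92 * 0.497
m_segment = 45.7240


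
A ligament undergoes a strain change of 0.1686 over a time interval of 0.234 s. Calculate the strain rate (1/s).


strain_rate = delta_strain / delta_t
strain_rate = 0.1686 / 0.234
strain_rate = 0.7205


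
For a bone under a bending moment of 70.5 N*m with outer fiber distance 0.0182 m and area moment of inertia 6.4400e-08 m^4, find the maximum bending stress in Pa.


sigma = M * c / I
sigma = 70.5 * 0.0182 / 6.4400e-08
M * c = 1.2831
sigma = 1.9924e+07


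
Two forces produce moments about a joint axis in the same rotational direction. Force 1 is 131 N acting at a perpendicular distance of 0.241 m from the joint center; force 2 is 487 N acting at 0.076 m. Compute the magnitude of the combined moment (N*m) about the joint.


M = F1 * d1 + F2 * d2
M = 131 * 0.241 + 487 * 0.076
M = 31.5710 + 37.0120
M = 68.5830


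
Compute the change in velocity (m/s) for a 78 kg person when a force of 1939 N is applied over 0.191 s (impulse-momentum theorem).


J = F * dt = 1939 * 0.191 = 370.3490 N*s
delta_v = J / m
delta_v = 370.3490 / 78
delta_v = 4.7481


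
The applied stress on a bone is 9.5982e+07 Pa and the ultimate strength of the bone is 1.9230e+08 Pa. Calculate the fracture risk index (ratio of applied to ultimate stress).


FRI = applied / ultimate
FRI = 9.5982e+07 / 1.9230e+08
FRI = 0.4991


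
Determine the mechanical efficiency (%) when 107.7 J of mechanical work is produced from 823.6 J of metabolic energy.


eta = (W_mech / E_meta) * 100
eta = (107.7 / 823.6) * 100
ratio = 0.1308
eta = 13.0767


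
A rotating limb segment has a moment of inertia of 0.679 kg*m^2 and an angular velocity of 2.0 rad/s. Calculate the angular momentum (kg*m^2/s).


L = I * omega
L = 0.679 * 2.0
L = 1.3580


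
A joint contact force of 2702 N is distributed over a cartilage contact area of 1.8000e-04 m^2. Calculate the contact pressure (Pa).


P = F / A
P = 2702 / 1.8000e-04
P = 1.5011e+07


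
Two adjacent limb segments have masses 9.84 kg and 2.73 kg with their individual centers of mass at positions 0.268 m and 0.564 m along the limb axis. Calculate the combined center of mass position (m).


COM = (m1*x1 + m2*x2) / (m1 + m2)
COM = (9.84*0.268 + 2.73*0.564) / (9.84 + 2.73)
Numerator = 4.1768
Denominator = 12.5700
COM = 0.3323


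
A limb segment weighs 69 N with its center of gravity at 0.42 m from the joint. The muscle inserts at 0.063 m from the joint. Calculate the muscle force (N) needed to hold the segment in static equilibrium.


F_muscle = W * d_load / d_muscle
F_muscle = 69 * 0.42 / 0.063
Numerator = 28.9800
F_muscle = 460.0000


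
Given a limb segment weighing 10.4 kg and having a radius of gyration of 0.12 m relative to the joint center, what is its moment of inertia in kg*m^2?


I = m * k^2
I = 10.4 * 0.12^2
k^2 = 0.0144
I = 0.1498


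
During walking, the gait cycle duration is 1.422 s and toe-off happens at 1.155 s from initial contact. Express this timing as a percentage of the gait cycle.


pct = (event_time / cycle_time) * 100
pct = (1.155 / 1.422) * 100
ratio = 0.8122
pct = 81.2236


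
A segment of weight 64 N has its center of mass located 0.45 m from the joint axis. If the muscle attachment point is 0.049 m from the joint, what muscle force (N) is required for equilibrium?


F_muscle = W * d_load / d_muscle
F_muscle = 64 * 0.45 / 0.049
Numerator = 28.8000
F_muscle = 587.7551


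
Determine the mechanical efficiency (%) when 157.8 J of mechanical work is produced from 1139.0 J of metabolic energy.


eta = (W_mech / E_meta) * 100
eta = (157.8 / 1139.0) * 100
ratio = 0.1385
eta = 13.8543


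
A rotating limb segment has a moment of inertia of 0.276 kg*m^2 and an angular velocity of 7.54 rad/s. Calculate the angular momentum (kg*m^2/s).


L = I * omega
L = 0.276 * 7.54
L = 2.0810


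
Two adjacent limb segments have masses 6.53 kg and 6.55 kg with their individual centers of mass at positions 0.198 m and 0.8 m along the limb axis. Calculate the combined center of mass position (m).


COM = (m1*x1 + m2*x2) / (m1 + m2)
COM = (6.53*0.198 + 6.55*0.8) / (6.53 + 6.55)
Numerator = 6.5329
Denominator = 13.0800
COM = 0.4995


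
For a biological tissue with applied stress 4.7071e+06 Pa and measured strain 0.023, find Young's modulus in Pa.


E = stress / strain
E = 4.7071e+06 / 0.023
E = 2.0466e+08


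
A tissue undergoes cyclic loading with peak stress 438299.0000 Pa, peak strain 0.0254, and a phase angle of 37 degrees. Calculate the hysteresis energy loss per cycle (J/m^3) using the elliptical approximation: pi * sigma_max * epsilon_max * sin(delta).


E_loss = pi * sigma_max * epsilon_max * sin(delta)
delta = 37 deg = 0.6458 rad
sin(delta) = 0.6018
E_loss = pi * 438299.0000 * 0.0254 * 0.6018
E_loss = 21048.3033


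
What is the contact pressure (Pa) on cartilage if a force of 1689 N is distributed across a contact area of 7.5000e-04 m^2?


P = F / A
P = 1689 / 7.5000e-04
P = 2.2520e+06


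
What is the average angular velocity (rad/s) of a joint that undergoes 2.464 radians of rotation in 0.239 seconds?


omega = delta_theta / delta_t
omega = 2.464 / 0.239
omega = 10.3096


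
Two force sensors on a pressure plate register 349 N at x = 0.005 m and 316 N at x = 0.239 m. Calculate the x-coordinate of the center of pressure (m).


COP_x = (F1*x1 + F2*x2) / (F1 + F2)
COP_x = (349*0.005 + 316*0.239) / (349 + 316)
Numerator = 77.2690
Denominator = 665
COP_x = 0.1162


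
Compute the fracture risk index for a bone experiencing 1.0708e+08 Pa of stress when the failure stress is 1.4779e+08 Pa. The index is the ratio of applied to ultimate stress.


FRI = applied / ultimate
FRI = 1.0708e+08 / 1.4779e+08
FRI = 0.7245


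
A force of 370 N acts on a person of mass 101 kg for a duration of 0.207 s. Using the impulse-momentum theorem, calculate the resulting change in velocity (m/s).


J = F * dt = 370 * 0.207 = 76.5900 N*s
delta_v = J / m
delta_v = 76.5900 / 101
delta_v = 0.7583


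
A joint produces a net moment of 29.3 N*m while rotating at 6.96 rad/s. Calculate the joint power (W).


P = M * omega
P = 29.3 * 6.96
P = 203.9280


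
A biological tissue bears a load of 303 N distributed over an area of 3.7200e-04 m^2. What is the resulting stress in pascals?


stress = F / A
stress = 303 / 3.7200e-04
stress = 814516.1290


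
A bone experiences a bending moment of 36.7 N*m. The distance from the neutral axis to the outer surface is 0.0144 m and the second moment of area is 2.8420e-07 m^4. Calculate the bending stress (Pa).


sigma = M * c / I
sigma = 36.7 * 0.0144 / 2.8420e-07
M * c = 0.5285
sigma = 1.8595e+06


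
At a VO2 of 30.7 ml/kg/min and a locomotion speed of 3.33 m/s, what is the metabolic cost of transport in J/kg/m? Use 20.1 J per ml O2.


Power per kg = VO2 * 20.1 / 60
Power per kg = 30.7 * 20.1 / 60 = 10.2845 W/kg
Cost = power_per_kg / speed
Cost = 10.2845 / 3.33
Cost = 3.0884


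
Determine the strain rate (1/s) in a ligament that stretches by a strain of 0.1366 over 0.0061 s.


strain_rate = delta_strain / delta_t
strain_rate = 0.1366 / 0.0061
strain_rate = 22.3934


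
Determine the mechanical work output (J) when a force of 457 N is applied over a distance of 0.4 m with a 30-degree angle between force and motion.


W = F * d * cos(theta)
theta = 30 deg = 0.5236 rad
cos(theta) = 0.8660
W = 457 * 0.4 * 0.8660
W = 158.3094


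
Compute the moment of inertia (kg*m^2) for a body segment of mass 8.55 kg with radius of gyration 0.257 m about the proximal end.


I = m * k^2
I = 8.55 * 0.257^2
k^2 = 0.0660
I = 0.5647


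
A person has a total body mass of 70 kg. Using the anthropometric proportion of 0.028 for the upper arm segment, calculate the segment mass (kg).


m_segment = body_mass * fraction
m_segment = 70 * 0.028
m_segment = 1.9600


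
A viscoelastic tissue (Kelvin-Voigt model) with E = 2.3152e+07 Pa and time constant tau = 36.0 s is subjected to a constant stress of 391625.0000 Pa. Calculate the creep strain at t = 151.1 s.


epsilon(t) = (sigma/E) * (1 - exp(-t/tau))
sigma/E = 391625.0000 / 2.3152e+07 = 0.0169
exp(-t/tau) = exp(-151.1 / 36.0) = 0.0150
epsilon = 0.0169 * (1 - 0.0150)
epsilon = 0.0167


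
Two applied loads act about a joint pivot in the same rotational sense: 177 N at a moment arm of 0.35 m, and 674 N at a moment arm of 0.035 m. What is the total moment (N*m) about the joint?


M = F1 * d1 + F2 * d2
M = 177 * 0.35 + 674 * 0.035
M = 61.9500 + 23.5900
M = 85.5400


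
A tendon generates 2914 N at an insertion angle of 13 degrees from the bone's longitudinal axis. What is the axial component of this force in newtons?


F_eff = F_tendon * cos(theta)
theta = 13 deg = 0.2269 rad
cos(theta) = 0.9744
F_eff = 2914 * 0.9744
F_eff = 2839.3144


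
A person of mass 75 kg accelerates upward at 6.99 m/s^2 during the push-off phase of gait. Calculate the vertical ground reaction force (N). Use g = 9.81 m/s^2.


GRF = m * (g + a)
GRF = 75 * (9.81 + 6.99)
GRF = 75 * 16.8000
GRF = 1260.0000


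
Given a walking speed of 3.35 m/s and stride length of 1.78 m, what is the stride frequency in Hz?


f = v / stride_length
f = 3.35 / 1.78
f = 1.8820


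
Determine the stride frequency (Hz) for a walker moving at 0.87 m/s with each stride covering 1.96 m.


f = v / stride_length
f = 0.87 / 1.96
f = 0.4439


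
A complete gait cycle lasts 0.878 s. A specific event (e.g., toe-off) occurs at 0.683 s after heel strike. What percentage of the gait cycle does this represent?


pct = (event_time / cycle_time) * 100
pct = (0.683 / 0.878) * 100
ratio = 0.7779
pct = 77.7904


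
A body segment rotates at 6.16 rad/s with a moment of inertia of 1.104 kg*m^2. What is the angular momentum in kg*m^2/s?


L = I * omega
L = 1.104 * 6.16
L = 6.8006


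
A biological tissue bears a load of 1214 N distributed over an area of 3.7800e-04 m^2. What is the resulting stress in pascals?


stress = F / A
stress = 1214 / 3.7800e-04
stress = 3.2116e+06


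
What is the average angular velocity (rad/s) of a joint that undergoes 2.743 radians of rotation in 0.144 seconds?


omega = delta_theta / delta_t
omega = 2.743 / 0.144
omega = 19.0486


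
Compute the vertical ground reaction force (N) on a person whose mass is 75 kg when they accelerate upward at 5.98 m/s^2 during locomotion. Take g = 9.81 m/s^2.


GRF = m * (g + a)
GRF = 75 * (9.81 + 5.98)
GRF = 75 * 15.7900
GRF = 1184.2500


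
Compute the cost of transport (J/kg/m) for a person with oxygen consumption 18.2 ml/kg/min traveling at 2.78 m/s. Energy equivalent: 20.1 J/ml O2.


Power per kg = VO2 * 20.1 / 60
Power per kg = 18.2 * 20.1 / 60 = 6.0970 W/kg
Cost = power_per_kg / speed
Cost = 6.0970 / 2.78
Cost = 2.1932


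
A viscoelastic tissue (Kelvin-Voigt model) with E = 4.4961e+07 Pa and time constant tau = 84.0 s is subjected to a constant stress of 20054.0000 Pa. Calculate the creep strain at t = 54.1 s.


epsilon(t) = (sigma/E) * (1 - exp(-t/tau))
sigma/E = 20054.0000 / 4.4961e+07 = 4.4603e-04
exp(-t/tau) = exp(-54.1 / 84.0) = 0.5252
epsilon = 4.4603e-04 * (1 - 0.5252)
epsilon = 2.1179e-04


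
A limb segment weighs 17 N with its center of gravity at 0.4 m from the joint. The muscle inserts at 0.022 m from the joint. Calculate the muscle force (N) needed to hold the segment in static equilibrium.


F_muscle = W * d_load / d_muscle
F_muscle = 17 * 0.4 / 0.022
Numerator = 6.8000
F_muscle = 309.0909


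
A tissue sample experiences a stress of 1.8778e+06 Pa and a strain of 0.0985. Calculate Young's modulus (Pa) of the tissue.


E = stress / strain
E = 1.8778e+06 / 0.0985
E = 1.9064e+07


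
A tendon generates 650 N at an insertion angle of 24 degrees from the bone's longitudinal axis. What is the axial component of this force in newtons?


F_eff = F_tendon * cos(theta)
theta = 24 deg = 0.4189 rad
cos(theta) = 0.9135
F_eff = 650 * 0.9135
F_eff = 593.8045


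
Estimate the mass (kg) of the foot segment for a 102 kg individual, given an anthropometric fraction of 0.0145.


m_segment = body_mass * fraction
m_segment = 102 * 0.0145
m_segment = 1.4790


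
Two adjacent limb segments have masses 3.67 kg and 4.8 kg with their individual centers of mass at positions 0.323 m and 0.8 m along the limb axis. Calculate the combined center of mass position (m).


COM = (m1*x1 + m2*x2) / (m1 + m2)
COM = (3.67*0.323 + 4.8*0.8) / (3.67 + 4.8)
Numerator = 5.0254
Denominator = 8.4700
COM = 0.5933


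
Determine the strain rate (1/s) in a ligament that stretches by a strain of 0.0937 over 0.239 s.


strain_rate = delta_strain / delta_t
strain_rate = 0.0937 / 0.239
strain_rate = 0.3921


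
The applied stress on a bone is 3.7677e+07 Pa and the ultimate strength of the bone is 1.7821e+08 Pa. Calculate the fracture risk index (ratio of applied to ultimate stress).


FRI = applied / ultimate
FRI = 3.7677e+07 / 1.7821e+08
FRI = 0.2114


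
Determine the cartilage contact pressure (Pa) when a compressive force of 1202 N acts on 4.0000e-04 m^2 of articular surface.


P = F / A
P = 1202 / 4.0000e-04
P = 3.0050e+06


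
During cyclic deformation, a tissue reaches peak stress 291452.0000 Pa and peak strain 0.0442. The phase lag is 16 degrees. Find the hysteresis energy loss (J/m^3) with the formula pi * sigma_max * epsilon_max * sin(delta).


E_loss = pi * sigma_max * epsilon_max * sin(delta)
delta = 16 deg = 0.2793 rad
sin(delta) = 0.2756
E_loss = pi * 291452.0000 * 0.0442 * 0.2756
E_loss = 11155.1973


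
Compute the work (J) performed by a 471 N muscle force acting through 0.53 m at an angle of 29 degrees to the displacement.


W = F * d * cos(theta)
theta = 29 deg = 0.5061 rad
cos(theta) = 0.8746
W = 471 * 0.53 * 0.8746
W = 218.3313


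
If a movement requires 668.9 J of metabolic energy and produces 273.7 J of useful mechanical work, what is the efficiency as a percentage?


eta = (W_mech / E_meta) * 100
eta = (273.7 / 668.9) * 100
ratio = 0.4092
eta = 40.9179


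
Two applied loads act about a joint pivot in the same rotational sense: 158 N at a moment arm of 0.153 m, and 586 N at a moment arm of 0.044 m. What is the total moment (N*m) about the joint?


M = F1 * d1 + F2 * d2
M = 158 * 0.153 + 586 * 0.044
M = 24.1740 + 25.7840
M = 49.9580


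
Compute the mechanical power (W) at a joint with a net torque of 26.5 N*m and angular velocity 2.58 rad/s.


P = M * omega
P = 26.5 * 2.58
P = 68.3700


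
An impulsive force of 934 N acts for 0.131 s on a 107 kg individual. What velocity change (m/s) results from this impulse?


J = F * dt = 934 * 0.131 = 122.3540 N*s
delta_v = J / m
delta_v = 122.3540 / 107
delta_v = 1.1435


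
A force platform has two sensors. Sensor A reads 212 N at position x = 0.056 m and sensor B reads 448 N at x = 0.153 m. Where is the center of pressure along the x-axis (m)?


COP_x = (F1*x1 + F2*x2) / (F1 + F2)
COP_x = (212*0.056 + 448*0.153) / (212 + 448)
Numerator = 80.4160
Denominator = 660
COP_x = 0.1218


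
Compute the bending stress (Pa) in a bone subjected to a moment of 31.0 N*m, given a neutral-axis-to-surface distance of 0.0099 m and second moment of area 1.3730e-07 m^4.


sigma = M * c / I
sigma = 31.0 * 0.0099 / 1.3730e-07
M * c = 0.3069
sigma = 2.2353e+06


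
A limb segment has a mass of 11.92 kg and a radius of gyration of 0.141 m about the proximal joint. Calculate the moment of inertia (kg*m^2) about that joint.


I = m * k^2
I = 11.92 * 0.141^2
k^2 = 0.0199
I = 0.2370


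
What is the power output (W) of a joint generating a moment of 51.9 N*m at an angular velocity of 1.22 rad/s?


P = M * omega
P = 51.9 * 1.22
P = 63.3180


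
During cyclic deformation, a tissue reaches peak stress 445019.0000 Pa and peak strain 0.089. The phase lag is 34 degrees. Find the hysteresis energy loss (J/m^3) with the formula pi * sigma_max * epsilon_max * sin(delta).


E_loss = pi * sigma_max * epsilon_max * sin(delta)
delta = 34 deg = 0.5934 rad
sin(delta) = 0.5592
E_loss = pi * 445019.0000 * 0.089 * 0.5592
E_loss = 69579.3046


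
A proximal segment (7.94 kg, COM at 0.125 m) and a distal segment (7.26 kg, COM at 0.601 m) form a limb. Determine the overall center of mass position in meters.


COM = (m1*x1 + m2*x2) / (m1 + m2)
COM = (7.94*0.125 + 7.26*0.601) / (7.94 + 7.26)
Numerator = 5.3558
Denominator = 15.2000
COM = 0.3524


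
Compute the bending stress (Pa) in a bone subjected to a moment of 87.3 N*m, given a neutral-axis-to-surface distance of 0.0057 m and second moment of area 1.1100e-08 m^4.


sigma = M * c / I
sigma = 87.3 * 0.0057 / 1.1100e-08
M * c = 0.4976
sigma = 4.4830e+07


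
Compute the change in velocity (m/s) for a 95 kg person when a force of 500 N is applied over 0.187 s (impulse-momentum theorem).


J = F * dt = 500 * 0.187 = 93.5000 N*s
delta_v = J / m
delta_v = 93.5000 / 95
delta_v = 0.9842


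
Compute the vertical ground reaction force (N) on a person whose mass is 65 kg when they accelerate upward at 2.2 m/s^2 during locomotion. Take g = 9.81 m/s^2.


GRF = m * (g + a)
GRF = 65 * (9.81 + 2.2)
GRF = 65 * 12.0100
GRF = 780.6500


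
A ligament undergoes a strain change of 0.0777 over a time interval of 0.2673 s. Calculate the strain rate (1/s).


strain_rate = delta_strain / delta_t
strain_rate = 0.0777 / 0.2673
strain_rate = 0.2907


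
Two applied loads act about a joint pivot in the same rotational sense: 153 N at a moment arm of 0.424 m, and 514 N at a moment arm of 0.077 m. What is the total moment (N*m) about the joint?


M = F1 * d1 + F2 * d2
M = 153 * 0.424 + 514 * 0.077
M = 64.8720 + 39.5780
M = 104.4500


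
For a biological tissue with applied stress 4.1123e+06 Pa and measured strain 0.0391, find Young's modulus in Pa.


E = stress / strain
E = 4.1123e+06 / 0.0391
E = 1.0517e+08


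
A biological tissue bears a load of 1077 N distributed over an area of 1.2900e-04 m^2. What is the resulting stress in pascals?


stress = F / A
stress = 1077 / 1.2900e-04
stress = 8.3488e+06


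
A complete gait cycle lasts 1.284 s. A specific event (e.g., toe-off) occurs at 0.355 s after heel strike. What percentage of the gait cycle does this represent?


pct = (event_time / cycle_time) * 100
pct = (0.355 / 1.284) * 100
ratio = 0.2765
pct = 27.6480


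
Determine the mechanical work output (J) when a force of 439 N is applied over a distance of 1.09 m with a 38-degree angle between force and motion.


W = F * d * cos(theta)
theta = 38 deg = 0.6632 rad
cos(theta) = 0.7880
W = 439 * 1.09 * 0.7880
W = 377.0710


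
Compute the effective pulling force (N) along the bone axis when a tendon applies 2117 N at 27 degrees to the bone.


F_eff = F_tendon * cos(theta)
theta = 27 deg = 0.4712 rad
cos(theta) = 0.8910
F_eff = 2117 * 0.8910
F_eff = 1886.2608


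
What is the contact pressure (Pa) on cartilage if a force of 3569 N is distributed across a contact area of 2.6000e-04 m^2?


P = F / A
P = 3569 / 2.6000e-04
P = 1.3727e+07


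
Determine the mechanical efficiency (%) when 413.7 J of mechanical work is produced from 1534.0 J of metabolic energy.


eta = (W_mech / E_meta) * 100
eta = (413.7 / 1534.0) * 100
ratio = 0.2697
eta = 26.9687


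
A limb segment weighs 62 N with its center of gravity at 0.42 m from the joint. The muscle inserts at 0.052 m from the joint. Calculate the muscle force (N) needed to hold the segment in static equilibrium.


F_muscle = W * d_load / d_muscle
F_muscle = 62 * 0.42 / 0.052
Numerator = 26.0400
F_muscle = 500.7692


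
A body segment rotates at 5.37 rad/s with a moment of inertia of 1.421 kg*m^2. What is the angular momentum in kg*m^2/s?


L = I * omega
L = 1.421 * 5.37
L = 7.6308


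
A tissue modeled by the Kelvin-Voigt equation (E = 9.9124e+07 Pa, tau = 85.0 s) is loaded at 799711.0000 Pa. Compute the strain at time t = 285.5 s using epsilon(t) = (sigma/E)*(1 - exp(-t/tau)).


epsilon(t) = (sigma/E) * (1 - exp(-t/tau))
sigma/E = 799711.0000 / 9.9124e+07 = 0.0081
exp(-t/tau) = exp(-285.5 / 85.0) = 0.0348
epsilon = 0.0081 * (1 - 0.0348)
epsilon = 0.0078


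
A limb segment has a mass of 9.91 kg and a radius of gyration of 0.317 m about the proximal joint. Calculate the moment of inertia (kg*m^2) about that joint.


I = m * k^2
I = 9.91 * 0.317^2
k^2 = 0.1005
I = 0.9958


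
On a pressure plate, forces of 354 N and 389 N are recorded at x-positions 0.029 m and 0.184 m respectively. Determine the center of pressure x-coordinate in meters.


COP_x = (F1*x1 + F2*x2) / (F1 + F2)
COP_x = (354*0.029 + 389*0.184) / (354 + 389)
Numerator = 81.8420
Denominator = 743
COP_x = 0.1102


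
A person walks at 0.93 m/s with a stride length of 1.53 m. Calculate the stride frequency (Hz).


f = v / stride_length
f = 0.93 / 1.53
f = 0.6078


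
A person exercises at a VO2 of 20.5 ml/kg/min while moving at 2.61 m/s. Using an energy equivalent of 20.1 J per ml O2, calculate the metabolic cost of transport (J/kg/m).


Power per kg = VO2 * 20.1 / 60
Power per kg = 20.5 * 20.1 / 60 = 6.8675 W/kg
Cost = power_per_kg / speed
Cost = 6.8675 / 2.61
Cost = 2.6312


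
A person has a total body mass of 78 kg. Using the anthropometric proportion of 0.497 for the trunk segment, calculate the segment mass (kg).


m_segment = body_mass * fraction
m_segment = 78 * 0.497
m_segment = 38.7660


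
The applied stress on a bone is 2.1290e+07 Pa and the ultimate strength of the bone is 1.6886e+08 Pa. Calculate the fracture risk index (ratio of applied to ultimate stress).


FRI = applied / ultimate
FRI = 2.1290e+07 / 1.6886e+08
FRI = 0.1261


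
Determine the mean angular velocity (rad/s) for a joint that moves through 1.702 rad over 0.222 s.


omega = delta_theta / delta_t
omega = 1.702 / 0.222
omega = 7.6667


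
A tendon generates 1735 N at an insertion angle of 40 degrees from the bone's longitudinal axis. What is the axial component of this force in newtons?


F_eff = F_tendon * cos(theta)
theta = 40 deg = 0.6981 rad
cos(theta) = 0.7660
F_eff = 1735 * 0.7660
F_eff = 1329.0871


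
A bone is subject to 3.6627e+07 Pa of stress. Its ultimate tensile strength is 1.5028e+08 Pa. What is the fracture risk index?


FRI = applied / ultimate
FRI = 3.6627e+07 / 1.5028e+08
FRI = 0.2437


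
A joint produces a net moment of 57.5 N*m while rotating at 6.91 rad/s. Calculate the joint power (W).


P = M * omega
P = 57.5 * 6.91
P = 397.3250


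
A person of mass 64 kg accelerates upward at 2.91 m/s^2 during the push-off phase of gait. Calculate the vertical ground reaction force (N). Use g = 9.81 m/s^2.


GRF = m * (g + a)
GRF = 64 * (9.81 + 2.91)
GRF = 64 * 12.7200
GRF = 814.0800


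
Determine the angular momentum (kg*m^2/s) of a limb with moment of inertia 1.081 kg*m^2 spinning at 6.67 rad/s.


L = I * omega
L = 1.081 * 6.67
L = 7.2103


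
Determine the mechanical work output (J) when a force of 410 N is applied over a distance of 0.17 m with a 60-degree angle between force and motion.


W = F * d * cos(theta)
theta = 60 deg = 1.0472 rad
cos(theta) = 0.5000
W = 410 * 0.17 * 0.5000
W = 34.8500


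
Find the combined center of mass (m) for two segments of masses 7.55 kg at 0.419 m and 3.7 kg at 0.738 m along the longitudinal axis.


COM = (m1*x1 + m2*x2) / (m1 + m2)
COM = (7.55*0.419 + 3.7*0.738) / (7.55 + 3.7)
Numerator = 5.8941
Denominator = 11.2500
COM = 0.5239


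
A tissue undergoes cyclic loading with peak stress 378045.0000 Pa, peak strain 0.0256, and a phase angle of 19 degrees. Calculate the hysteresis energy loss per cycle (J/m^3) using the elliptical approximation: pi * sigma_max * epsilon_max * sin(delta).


E_loss = pi * sigma_max * epsilon_max * sin(delta)
delta = 19 deg = 0.3316 rad
sin(delta) = 0.3256
E_loss = pi * 378045.0000 * 0.0256 * 0.3256
E_loss = 9898.6337


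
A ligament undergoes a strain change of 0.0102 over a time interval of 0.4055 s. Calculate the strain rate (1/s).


strain_rate = delta_strain / delta_t
strain_rate = 0.0102 / 0.4055
strain_rate = 0.0252


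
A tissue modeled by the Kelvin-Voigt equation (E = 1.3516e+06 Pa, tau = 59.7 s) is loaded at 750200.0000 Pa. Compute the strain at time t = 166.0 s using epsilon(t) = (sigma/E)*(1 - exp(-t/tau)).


epsilon(t) = (sigma/E) * (1 - exp(-t/tau))
sigma/E = 750200.0000 / 1.3516e+06 = 0.5550
exp(-t/tau) = exp(-166.0 / 59.7) = 0.0620
epsilon = 0.5550 * (1 - 0.0620)
epsilon = 0.5206


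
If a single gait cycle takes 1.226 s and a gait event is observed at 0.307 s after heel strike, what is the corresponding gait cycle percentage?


pct = (event_time / cycle_time) * 100
pct = (0.307 / 1.226) * 100
ratio = 0.2504
pct = 25.0408


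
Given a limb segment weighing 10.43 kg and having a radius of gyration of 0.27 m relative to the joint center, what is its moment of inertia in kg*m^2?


I = m * k^2
I = 10.43 * 0.27^2
k^2 = 0.0729
I = 0.7603


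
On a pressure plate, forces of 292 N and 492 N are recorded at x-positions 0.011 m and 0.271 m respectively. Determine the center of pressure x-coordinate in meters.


COP_x = (F1*x1 + F2*x2) / (F1 + F2)
COP_x = (292*0.011 + 492*0.271) / (292 + 492)
Numerator = 136.5440
Denominator = 784
COP_x = 0.1742


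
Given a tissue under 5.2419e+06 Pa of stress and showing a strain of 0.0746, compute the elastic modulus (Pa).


E = stress / strain
E = 5.2419e+06 / 0.0746
E = 7.0267e+07


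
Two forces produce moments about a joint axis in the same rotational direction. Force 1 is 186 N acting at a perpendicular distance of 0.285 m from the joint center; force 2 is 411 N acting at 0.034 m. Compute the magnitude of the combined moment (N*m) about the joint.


M = F1 * d1 + F2 * d2
M = 186 * 0.285 + 411 * 0.034
M = 53.0100 + 13.9740
M = 66.9840


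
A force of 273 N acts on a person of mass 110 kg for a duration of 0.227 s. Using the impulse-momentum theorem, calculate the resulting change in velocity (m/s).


J = F * dt = 273 * 0.227 = 61.9710 N*s
delta_v = J / m
delta_v = 61.9710 / 110
delta_v = 0.5634


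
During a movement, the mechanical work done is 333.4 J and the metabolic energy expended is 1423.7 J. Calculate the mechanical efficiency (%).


eta = (W_mech / E_meta) * 100
eta = (333.4 / 1423.7) * 100
ratio = 0.2342
eta = 23.4179


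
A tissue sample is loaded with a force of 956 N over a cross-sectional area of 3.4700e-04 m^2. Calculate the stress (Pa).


stress = F / A
stress = 956 / 3.4700e-04
stress = 2.7550e+06


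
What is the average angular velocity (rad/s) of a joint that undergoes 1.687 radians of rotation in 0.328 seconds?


omega = delta_theta / delta_t
omega = 1.687 / 0.328
omega = 5.1433


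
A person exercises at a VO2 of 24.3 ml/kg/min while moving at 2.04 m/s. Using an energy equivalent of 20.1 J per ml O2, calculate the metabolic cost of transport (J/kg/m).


Power per kg = VO2 * 20.1 / 60
Power per kg = 24.3 * 20.1 / 60 = 8.1405 W/kg
Cost = power_per_kg / speed
Cost = 8.1405 / 2.04
Cost = 3.9904


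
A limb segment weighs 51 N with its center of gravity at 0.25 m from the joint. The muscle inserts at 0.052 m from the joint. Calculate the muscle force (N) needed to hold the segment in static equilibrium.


F_muscle = W * d_load / d_muscle
F_muscle = 51 * 0.25 / 0.052
Numerator = 12.7500
F_muscle = 245.1923


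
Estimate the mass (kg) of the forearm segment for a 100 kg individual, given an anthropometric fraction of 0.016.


m_segment = body_mass * fraction
m_segment = 100 * 0.016
m_segment = 1.6000


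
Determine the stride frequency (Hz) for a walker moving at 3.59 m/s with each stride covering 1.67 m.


f = v / stride_length
f = 3.59 / 1.67
f = 2.1497


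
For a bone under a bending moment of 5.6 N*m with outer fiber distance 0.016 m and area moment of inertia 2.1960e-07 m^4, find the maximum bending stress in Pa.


sigma = M * c / I
sigma = 5.6 * 0.016 / 2.1960e-07
M * c = 0.0896
sigma = 408014.5719


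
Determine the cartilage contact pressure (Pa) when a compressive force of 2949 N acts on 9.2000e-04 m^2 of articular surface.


P = F / A
P = 2949 / 9.2000e-04
P = 3.2054e+06


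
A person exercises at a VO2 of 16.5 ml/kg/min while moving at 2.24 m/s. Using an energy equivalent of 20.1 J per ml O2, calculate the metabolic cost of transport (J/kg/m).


Power per kg = VO2 * 20.1 / 60
Power per kg = 16.5 * 20.1 / 60 = 5.5275 W/kg
Cost = power_per_kg / speed
Cost = 5.5275 / 2.24
Cost = 2.4676


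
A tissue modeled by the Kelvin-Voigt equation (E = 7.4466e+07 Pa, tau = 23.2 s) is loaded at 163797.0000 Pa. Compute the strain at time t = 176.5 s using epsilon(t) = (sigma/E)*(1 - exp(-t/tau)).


epsilon(t) = (sigma/E) * (1 - exp(-t/tau))
sigma/E = 163797.0000 / 7.4466e+07 = 0.0022
exp(-t/tau) = exp(-176.5 / 23.2) = 4.9658e-04
epsilon = 0.0022 * (1 - 4.9658e-04)
epsilon = 0.0022


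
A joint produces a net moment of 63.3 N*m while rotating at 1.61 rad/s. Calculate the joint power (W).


P = M * omega
P = 63.3 * 1.61
P = 101.9130


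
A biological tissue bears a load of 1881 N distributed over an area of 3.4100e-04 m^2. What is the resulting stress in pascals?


stress = F / A
stress = 1881 / 3.4100e-04
stress = 5.5161e+06


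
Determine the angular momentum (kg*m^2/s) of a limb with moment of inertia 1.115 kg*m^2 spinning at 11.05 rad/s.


L = I * omega
L = 1.115 * 11.05
L = 12.3208


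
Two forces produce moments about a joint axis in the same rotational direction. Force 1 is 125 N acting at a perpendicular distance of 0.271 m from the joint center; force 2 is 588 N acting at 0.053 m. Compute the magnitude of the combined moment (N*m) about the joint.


M = F1 * d1 + F2 * d2
M = 125 * 0.271 + 588 * 0.053
M = 33.8750 + 31.1640
M = 65.0390


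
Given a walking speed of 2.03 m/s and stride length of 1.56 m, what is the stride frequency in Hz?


f = v / stride_length
f = 2.03 / 1.56
f = 1.3013


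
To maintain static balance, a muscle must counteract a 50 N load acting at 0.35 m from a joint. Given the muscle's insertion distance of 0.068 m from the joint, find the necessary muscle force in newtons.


F_muscle = W * d_load / d_muscle
F_muscle = 50 * 0.35 / 0.068
Numerator = 17.5000
F_muscle = 257.3529


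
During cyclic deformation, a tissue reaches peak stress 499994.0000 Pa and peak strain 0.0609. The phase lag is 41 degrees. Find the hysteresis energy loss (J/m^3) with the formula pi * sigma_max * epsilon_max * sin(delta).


E_loss = pi * sigma_max * epsilon_max * sin(delta)
delta = 41 deg = 0.7156 rad
sin(delta) = 0.6561
E_loss = pi * 499994.0000 * 0.0609 * 0.6561
E_loss = 62758.8353


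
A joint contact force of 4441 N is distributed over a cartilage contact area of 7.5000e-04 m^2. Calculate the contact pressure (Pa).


P = F / A
P = 4441 / 7.5000e-04
P = 5.9213e+06


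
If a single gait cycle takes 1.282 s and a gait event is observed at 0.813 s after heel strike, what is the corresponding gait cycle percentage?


pct = (event_time / cycle_time) * 100
pct = (0.813 / 1.282) * 100
ratio = 0.6342
pct = 63.4165


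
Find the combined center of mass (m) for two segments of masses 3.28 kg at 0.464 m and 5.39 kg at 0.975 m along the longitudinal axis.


COM = (m1*x1 + m2*x2) / (m1 + m2)
COM = (3.28*0.464 + 5.39*0.975) / (3.28 + 5.39)
Numerator = 6.7772
Denominator = 8.6700
COM = 0.7817


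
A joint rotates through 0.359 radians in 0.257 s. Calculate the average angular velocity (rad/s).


omega = delta_theta / delta_t
omega = 0.359 / 0.257
omega = 1.3969


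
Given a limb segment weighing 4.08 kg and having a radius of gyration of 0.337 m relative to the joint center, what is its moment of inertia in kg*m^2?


I = m * k^2
I = 4.08 * 0.337^2
k^2 = 0.1136
I = 0.4634
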